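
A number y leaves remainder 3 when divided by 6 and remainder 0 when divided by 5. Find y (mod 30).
M = 6 × 5 = 30. M₁ = 5, y₁ ≡ 5 (mod 6). M₂ = 6, y₂ ≡ 1 (mod 5). y = 3×5×5 + 0×6×1 ≡ 15 (mod 30)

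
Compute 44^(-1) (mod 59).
Since 59 is prime, by Fermat 44^(-1) ≡ 44^{57} ≡ 55 (mod 59). Verify: 44 × 55 = 2420 ≡ 1 (mod 59)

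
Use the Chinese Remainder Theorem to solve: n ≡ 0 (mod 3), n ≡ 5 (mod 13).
M = 3 × 13 = 39. M₁ = 13, y₁ ≡ 1 (mod 3). M₂ = 3, y₂ ≡ 9 (mod 13). n = 0×13×1 + 5×3×9 ≡ 18 (mod 39)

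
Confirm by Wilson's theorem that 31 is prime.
(30)! mod 31 = 30. Since this equals -1 mod 31, Wilson confirms 31 is prime.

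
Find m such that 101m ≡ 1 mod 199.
Since 199 is prime, by Fermat 101^(-1) ≡ 101^{197} ≡ 67 mod 199. Verify: 101 × 67 = 6767 ≡ 1 mod 199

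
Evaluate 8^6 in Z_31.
By repeated squaring (mod 31): 8^{1}≡8, 8^{2}≡2, 8^{4}≡4. Then 8^{6} = 8^{4+2} ≡ 4 × 2 ≡ 8 (mod 31)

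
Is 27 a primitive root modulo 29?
ord_29(27) divides 28. For each prime q|28: 27^{14}≡28, 27^{4}≡16, none ≡ 1. So 27 has order 28 and is a primitive root mod 29.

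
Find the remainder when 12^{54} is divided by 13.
By Fermat: 12^{12} ≡ 1 mod 13. 54 = 4×12 + 6. So 12^{54} ≡ 12^{6} ≡ 1 mod 13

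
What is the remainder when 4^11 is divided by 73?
By repeated squaring mod 73: 4^{1}≡4, 4^{2}≡16, 4^{4}≡37, 4^{8}≡55. Then 4^{11} = 4^{8+2+1} ≡ 55 × 16 × 4 ≡ 16 mod 73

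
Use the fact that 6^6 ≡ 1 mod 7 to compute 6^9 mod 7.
By Fermat: 6^{6} ≡ 1 mod 7. So 6^{9} = 6^{6} · 6^{3} ≡ 6^{3} ≡ 6 mod 7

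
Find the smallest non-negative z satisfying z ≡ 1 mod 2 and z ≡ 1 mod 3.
M = 2 × 3 = 6. M₁ = 3, y₁ ≡ 1 mod 2. M₂ = 2, y₂ ≡ 2 mod 3. z = 1×3×1 + 1×2×2 ≡ 1 mod 6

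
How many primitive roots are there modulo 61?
A prime p has φ(p-1) primitive roots; here φ(60) = 16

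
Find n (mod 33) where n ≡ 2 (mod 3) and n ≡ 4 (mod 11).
M = 3 × 11 = 33. M₁ = 11, y₁ ≡ 2 (mod 3). M₂ = 3, y₂ ≡ 4 (mod 11). n = 2×11×2 + 4×3×4 ≡ 26 (mod 33)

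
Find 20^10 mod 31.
By repeated squaring mod 31: 20^{1}≡20, 20^{2}≡28, 20^{4}≡9, 20^{8}≡19. Then 20^{10} = 20^{8+2} ≡ 19 × 28 ≡ 5 mod 31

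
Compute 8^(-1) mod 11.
Since 11 is prime, by Fermat 8^(-1) ≡ 8^{9} ≡ 7 mod 11. Verify: 8 × 7 = 56 ≡ 1 mod 11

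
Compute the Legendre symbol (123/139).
(123/139) = 123^{69} mod 139 = -1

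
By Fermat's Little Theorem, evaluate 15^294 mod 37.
By Fermat: 15^{36} ≡ 1 mod 37. 294 ≡ 6 mod 36. So 15^{294} ≡ 15^{6} ≡ 27 mod 37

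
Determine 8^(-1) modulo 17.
Since 17 is prime, by Fermat 8^(-1) ≡ 8^{15} ≡ 15 (mod 17). Verify: 8 × 15 = 120 ≡ 1 (mod 17)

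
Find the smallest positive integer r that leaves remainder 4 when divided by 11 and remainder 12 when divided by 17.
M = 11 × 17 = 187. M₁ = 17, y₁ ≡ 2 mod 11. M₂ = 11, y₂ ≡ 14 mod 17. r = 4×17×2 + 12×11×14 ≡ 114 mod 187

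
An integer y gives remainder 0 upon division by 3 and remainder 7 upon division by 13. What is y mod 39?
M = 3 × 13 = 39. M₁ = 13, y₁ ≡ 1 mod 3. M₂ = 3, y₂ ≡ 9 mod 13. y = 0×13×1 + 7×3×9 ≡ 33 mod 39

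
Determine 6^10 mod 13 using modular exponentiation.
By repeated squaring mod 13: 6^{1}≡6, 6^{2}≡10, 6^{4}≡9, 6^{8}≡3. Then 6^{10} = 6^{8+2} ≡ 3 × 10 ≡ 4 mod 13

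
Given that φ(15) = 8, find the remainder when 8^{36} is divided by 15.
By Euler: 8^{8} ≡ 1 mod 15 since gcd(8, 15) = 1. 36 = 4×8 + 4. So 8^{36} ≡ 8^{4} ≡ 1 mod 15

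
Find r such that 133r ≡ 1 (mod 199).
Since 199 is prime, by Fermat 133^(-1) ≡ 133^{197} ≡ 3 (mod 199). Verify: 133 × 3 = 399 ≡ 1 (mod 199)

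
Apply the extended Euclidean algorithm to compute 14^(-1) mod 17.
Extended GCD: 14(-6) + 17(5) = 1. So 14^(-1) ≡ -6 ≡ 11 mod 17. Verify: 14 × 11 = 154 ≡ 1 mod 17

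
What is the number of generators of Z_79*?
There are φ(79-1) = φ(78) = 24 primitive roots modulo 79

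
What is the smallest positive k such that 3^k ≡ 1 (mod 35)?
Powers of 3 mod 35: 3^1≡3, 3^2≡9, 3^3≡27, 3^4≡11, 3^5≡33, 3^6≡29, 3^7≡17, 3^8≡16, 3^9≡13, 3^10≡4, 3^11≡12, 3^12≡1. Order = 12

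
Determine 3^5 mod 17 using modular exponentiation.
By repeated squaring mod 17: 3^{1}≡3, 3^{2}≡9, 3^{4}≡13. Then 3^{5} = 3^{4+1} ≡ 13 × 3 ≡ 5 mod 17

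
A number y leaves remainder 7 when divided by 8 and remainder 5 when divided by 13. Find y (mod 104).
M = 8 × 13 = 104. M₁ = 13, y₁ ≡ 5 (mod 8). M₂ = 8, y₂ ≡ 5 (mod 13). y = 7×13×5 + 5×8×5 ≡ 31 (mod 104)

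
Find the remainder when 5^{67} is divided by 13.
By Fermat: 5^{12} ≡ 1 (mod 13). 67 = 5×12 + 7. So 5^{67} ≡ 5^{7} ≡ 8 (mod 13)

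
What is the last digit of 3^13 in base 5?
Using Fermat: 3^{4} ≡ 1 mod 5. 13 ≡ 1 mod 4. So 3^{13} ≡ 3^{1} ≡ 3 mod 5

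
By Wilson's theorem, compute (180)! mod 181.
By Wilson's theorem, (180)! ≡ -1 ≡ 180 mod 181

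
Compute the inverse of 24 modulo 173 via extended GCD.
Extended GCD: 24(-36) + 173(5) = 1. So 24^(-1) ≡ -36 ≡ 137 (mod 173). Verify: 24 × 137 = 3288 ≡ 1 (mod 173)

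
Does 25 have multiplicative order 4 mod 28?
Powers of 25 mod 28: 25^1≡25, 25^2≡9, 25^3≡1. Already 25^3≡1, so the order is 3 < 4. No, the actual order is 3.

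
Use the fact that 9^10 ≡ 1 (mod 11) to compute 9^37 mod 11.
By Fermat: 9^{10} ≡ 1 (mod 11). 37 = 3×10 + 7. So 9^{37} ≡ 9^{7} ≡ 4 (mod 11)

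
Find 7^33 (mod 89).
By repeated squaring (mod 89): 7^{1}≡7, 7^{2}≡49, 7^{4}≡87, 7^{8}≡4, 7^{16}≡16, 7^{32}≡78. Then 7^{33} = 7^{32+1} ≡ 78 × 7 ≡ 12 (mod 89)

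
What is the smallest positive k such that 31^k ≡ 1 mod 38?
Powers of 31 mod 38: 31^1≡31, 31^2≡11, 31^3≡37, 31^4≡7, 31^5≡27, 31^6≡1. So the order of 31 is 6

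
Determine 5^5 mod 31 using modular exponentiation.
By repeated squaring mod 31: 5^{1}≡5, 5^{2}≡25, 5^{4}≡5. Then 5^{5} = 5^{4+1} ≡ 5 × 5 ≡ 25 mod 31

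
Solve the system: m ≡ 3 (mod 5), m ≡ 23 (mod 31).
M = 5 × 31 = 155. M₁ = 31, y₁ ≡ 1 (mod 5). M₂ = 5, y₂ ≡ 25 (mod 31). m = 3×31×1 + 23×5×25 ≡ 23 (mod 155)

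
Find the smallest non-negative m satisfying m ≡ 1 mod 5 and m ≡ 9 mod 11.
M = 5 × 11 = 55. M₁ = 11, y₁ ≡ 1 mod 5. M₂ = 5, y₂ ≡ 9 mod 11. m = 1×11×1 + 9×5×9 ≡ 31 mod 55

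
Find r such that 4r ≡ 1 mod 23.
Since 23 is prime, by Fermat 4^(-1) ≡ 4^{21} ≡ 6 mod 23. Verify: 4 × 6 = 24 ≡ 1 mod 23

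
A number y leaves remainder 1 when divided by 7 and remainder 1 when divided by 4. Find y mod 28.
M = 7 × 4 = 28. M₁ = 4, y₁ ≡ 2 mod 7. M₂ = 7, y₂ ≡ 3 mod 4. y = 1×4×2 + 1×7×3 ≡ 1 mod 28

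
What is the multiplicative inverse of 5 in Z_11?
Since 11 is prime, by Fermat 5^(-1) ≡ 5^{9} ≡ 9 (mod 11). Verify: 5 × 9 = 45 ≡ 1 (mod 11)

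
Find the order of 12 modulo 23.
Powers of 12 mod 23: 12^1≡12, 12^2≡6, 12^3≡3, 12^4≡13, 12^5≡18, 12^6≡9, 12^7≡16, 12^8≡8, 12^9≡4, 12^10≡2, 12^11≡1. ord_23(12) = 11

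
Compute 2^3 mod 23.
2^{3} = 8 ≡ 8 (mod 23)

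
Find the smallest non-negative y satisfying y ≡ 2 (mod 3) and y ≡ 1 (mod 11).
M = 3 × 11 = 33. M₁ = 11, y₁ ≡ 2 (mod 3). M₂ = 3, y₂ ≡ 4 (mod 11). y = 2×11×2 + 1×3×4 ≡ 23 (mod 33)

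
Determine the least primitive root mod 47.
g = 5. Powers: [5, 25, 31, 14, 23, 21, 11, 8, 40, 12, ...] generates all 46 non-zero residues.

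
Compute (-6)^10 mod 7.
Using Fermat: (-6)^{6} ≡ 1 mod 7. 10 ≡ 4 mod 6. So (-6)^{10} ≡ (-6)^{4} ≡ 1 mod 7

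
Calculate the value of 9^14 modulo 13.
Using Fermat: 9^{12} ≡ 1 (mod 13). 14 ≡ 2 (mod 12). So 9^{14} ≡ 9^{2} ≡ 3 (mod 13)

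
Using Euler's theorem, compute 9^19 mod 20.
By Euler: 9^{8} ≡ 1 (mod 20) since gcd(9, 20) = 1. 19 = 2×8 + 3. So 9^{19} ≡ 9^{3} ≡ 9 (mod 20)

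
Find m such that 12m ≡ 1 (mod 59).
Since 59 is prime, by Fermat 12^(-1) ≡ 12^{57} ≡ 5 (mod 59). Verify: 12 × 5 = 60 ≡ 1 (mod 59)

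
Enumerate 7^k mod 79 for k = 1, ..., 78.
7^1, 7^2, ..., 7^{78} mod 79: [7, 49, 27, 31, 59, 18, 47, 13, 12, 5, 35, 8, 56, 76, 58, 11, 77, 65, 60, 25, 17, 40, 43, 64, 53, 55, 69, 9, 63, 46, 6, 42, 57, 4, 28, 38, 29, 45, 78, 72, 30, 52, 48, 20, 61, 32, 66, 67, 74, 44, 71, 23, 3, 21, 68, 2, 14, 19, 54, 62, 39, 36, 15, 26, 24, 10, 70, 16, 33, 73, 37, 22, 75, 51, 41, 50, 34, 1]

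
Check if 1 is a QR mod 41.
By Euler's criterion: 1^{20} ≡ 1 (mod 41). Since this equals 1, 1 is a QR.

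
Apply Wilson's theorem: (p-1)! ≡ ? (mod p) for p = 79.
By Wilson's theorem, (78)! ≡ -1 ≡ 78 (mod 79)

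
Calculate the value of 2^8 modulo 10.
By repeated squaring mod 10: 2^{1}≡2, 2^{2}≡4, 2^{4}≡6, 2^{8}≡6. So 2^{8} ≡ 6 mod 10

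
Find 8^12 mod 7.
Using Fermat: 8^{6} ≡ 1 mod 7. 12 ≡ 0 mod 6. So 8^{12} ≡ 8^{0} ≡ 1 mod 7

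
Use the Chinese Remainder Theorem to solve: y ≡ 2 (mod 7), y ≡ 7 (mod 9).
M = 7 × 9 = 63. M₁ = 9, y₁ ≡ 4 (mod 7). M₂ = 7, y₂ ≡ 4 (mod 9). y = 2×9×4 + 7×7×4 ≡ 16 (mod 63)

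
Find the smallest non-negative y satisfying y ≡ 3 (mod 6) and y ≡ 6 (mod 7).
M = 6 × 7 = 42. M₁ = 7, y₁ ≡ 1 (mod 6). M₂ = 6, y₂ ≡ 6 (mod 7). y = 3×7×1 + 6×6×6 ≡ 27 (mod 42)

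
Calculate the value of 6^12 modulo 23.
By repeated squaring mod 23: 6^{1}≡6, 6^{2}≡13, 6^{4}≡8, 6^{8}≡18. Then 6^{12} = 6^{8+4} ≡ 18 × 8 ≡ 6 mod 23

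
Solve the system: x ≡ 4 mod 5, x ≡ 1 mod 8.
M = 5 × 8 = 40. M₁ = 8, y₁ ≡ 2 mod 5. M₂ = 5, y₂ ≡ 5 mod 8. x = 4×8×2 + 1×5×5 ≡ 9 mod 40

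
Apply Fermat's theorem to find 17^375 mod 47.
By Fermat: 17^{46} ≡ 1 mod 47. 375 ≡ 7 mod 46. So 17^{375} ≡ 17^{7} ≡ 3 mod 47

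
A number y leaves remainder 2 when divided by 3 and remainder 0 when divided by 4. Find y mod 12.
M = 3 × 4 = 12. M₁ = 4, y₁ ≡ 1 mod 3. M₂ = 3, y₂ ≡ 3 mod 4. y = 2×4×1 + 0×3×3 ≡ 8 mod 12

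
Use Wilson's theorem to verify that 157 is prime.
(156)! mod 157 = 156. Since this equals -1 mod 157, Wilson confirms 157 is prime.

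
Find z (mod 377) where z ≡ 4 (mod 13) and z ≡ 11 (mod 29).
M = 13 × 29 = 377. M₁ = 29, y₁ ≡ 9 (mod 13). M₂ = 13, y₂ ≡ 9 (mod 29). z = 4×29×9 + 11×13×9 ≡ 69 (mod 377)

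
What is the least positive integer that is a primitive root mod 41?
g = 6. Powers: [6, 36, 11, 25, 27, 39, 29, ...] generates all 40 non-zero residues.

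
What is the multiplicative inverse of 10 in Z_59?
Since 59 is prime, by Fermat 10^(-1) ≡ 10^{57} ≡ 6 (mod 59). Verify: 10 × 6 = 60 ≡ 1 (mod 59)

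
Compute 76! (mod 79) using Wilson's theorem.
(78)! = (76)! × (77) × (78) ≡ -1 (mod 79). So (76)! ≡ -1 × [(78)(77)]^(-1) ≡ 39 (mod 79)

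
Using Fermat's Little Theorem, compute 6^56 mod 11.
By Fermat: 6^{10} ≡ 1 (mod 11). 56 = 5×10 + 6. So 6^{56} ≡ 6^{6} ≡ 5 (mod 11)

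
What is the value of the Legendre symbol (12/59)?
(12/59) = 12^{29} mod 59 = 1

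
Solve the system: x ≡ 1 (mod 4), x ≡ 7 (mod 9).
M = 4 × 9 = 36. M₁ = 9, y₁ ≡ 1 (mod 4). M₂ = 4, y₂ ≡ 7 (mod 9). x = 1×9×1 + 7×4×7 ≡ 25 (mod 36)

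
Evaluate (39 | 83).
(39/83) = 39^{41} mod 83 = -1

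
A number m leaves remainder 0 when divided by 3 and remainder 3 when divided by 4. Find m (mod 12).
M = 3 × 4 = 12. M₁ = 4, y₁ ≡ 1 (mod 3). M₂ = 3, y₂ ≡ 3 (mod 4). m = 0×4×1 + 3×3×3 ≡ 3 (mod 12)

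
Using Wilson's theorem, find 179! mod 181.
(180)! = (179)! × (180) ≡ -1 (mod 181). So (179)! ≡ -1 × (180)^(-1) ≡ (-1)×(-1) = 1 (mod 181)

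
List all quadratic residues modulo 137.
Squares in Z_137*: {1, 2, 4, 7, 8, 9, 11, 14, 15, 16, 17, 18, 19, 22, 25, 28, 30, 32, 34, 36, 37, 38, 39, 44, 49, 50, 56, 59, 60, 61, 63, 64, 65, 68, 69, 72, 73, 74, 76, 77, 78, 81, 87, 88, 93, 98, 99, 100, 101, 103, 105, 107, 109, 112, 115, 118, 119, 120, 121, 122, 123, 126, 128, 129, 130, 133, 135, 136}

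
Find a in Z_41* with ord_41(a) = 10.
4 has order 10 mod 41 since 4^{10} ≡ 1 mod 41 and no smaller power works.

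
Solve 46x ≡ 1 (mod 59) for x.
Since 59 is prime, by Fermat 46^(-1) ≡ 46^{57} ≡ 9 (mod 59). Verify: 46 × 9 = 414 ≡ 1 (mod 59)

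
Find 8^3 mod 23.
8^{3} = 512 ≡ 6 mod 23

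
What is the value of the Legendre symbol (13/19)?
(13/19) = 13^{9} mod 19 = -1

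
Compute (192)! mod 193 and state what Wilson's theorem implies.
(192)! mod 193 = 192. Since this equals -1 mod 193, Wilson confirms 193 is prime.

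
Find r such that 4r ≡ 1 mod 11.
Since 11 is prime, by Fermat 4^(-1) ≡ 4^{9} ≡ 3 mod 11. Verify: 4 × 3 = 12 ≡ 1 mod 11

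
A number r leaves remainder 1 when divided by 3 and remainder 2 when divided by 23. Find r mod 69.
M = 3 × 23 = 69. M₁ = 23, y₁ ≡ 2 mod 3. M₂ = 3, y₂ ≡ 8 mod 23. r = 1×23×2 + 2×3×8 ≡ 25 mod 69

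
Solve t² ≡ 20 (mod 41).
The square roots of 20 mod 41 are 26 and 15. Verify: 26² = 676 ≡ 20 (mod 41)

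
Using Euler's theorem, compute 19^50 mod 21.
By Euler: 19^{12} ≡ 1 mod 21 since gcd(19, 21) = 1. 50 = 4×12 + 2. So 19^{50} ≡ 19^{2} ≡ 4 mod 21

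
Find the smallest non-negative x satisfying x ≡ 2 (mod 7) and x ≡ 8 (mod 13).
M = 7 × 13 = 91. M₁ = 13, y₁ ≡ 6 (mod 7). M₂ = 7, y₂ ≡ 2 (mod 13). x = 2×13×6 + 8×7×2 ≡ 86 (mod 91)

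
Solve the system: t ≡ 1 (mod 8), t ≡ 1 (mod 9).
M = 8 × 9 = 72. M₁ = 9, y₁ ≡ 1 (mod 8). M₂ = 8, y₂ ≡ 8 (mod 9). t = 1×9×1 + 1×8×8 ≡ 1 (mod 72)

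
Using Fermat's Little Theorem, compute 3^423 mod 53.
By Fermat: 3^{52} ≡ 1 mod 53. 423 ≡ 7 mod 52. So 3^{423} ≡ 3^{7} ≡ 14 mod 53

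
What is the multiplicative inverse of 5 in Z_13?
Since 13 is prime, by Fermat 5^(-1) ≡ 5^{11} ≡ 8 (mod 13). Verify: 5 × 8 = 40 ≡ 1 (mod 13)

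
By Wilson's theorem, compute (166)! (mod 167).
By Wilson's theorem, (166)! ≡ -1 ≡ 166 (mod 167)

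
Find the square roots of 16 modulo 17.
The square roots of 16 mod 17 are 4 and 13. Verify: 4² = 16 ≡ 16 (mod 17)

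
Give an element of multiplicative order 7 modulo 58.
7 has order 7 mod 58 since 7^{7} ≡ 1 (mod 58) and no smaller power works.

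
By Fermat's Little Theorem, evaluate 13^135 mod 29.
By Fermat: 13^{28} ≡ 1 mod 29. 135 = 4×28 + 23. So 13^{135} ≡ 13^{23} ≡ 5 mod 29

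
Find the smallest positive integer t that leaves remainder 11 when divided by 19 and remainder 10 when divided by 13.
M = 19 × 13 = 247. M₁ = 13, y₁ ≡ 3 mod 19. M₂ = 19, y₂ ≡ 11 mod 13. t = 11×13×3 + 10×19×11 ≡ 49 mod 247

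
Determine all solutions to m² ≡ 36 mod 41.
The square roots of 36 mod 41 are 6 and 35. Verify: 6² = 36 ≡ 36 mod 41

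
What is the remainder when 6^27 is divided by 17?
Using Fermat: 6^{16} ≡ 1 mod 17. 27 ≡ 11 mod 16. So 6^{27} ≡ 6^{11} ≡ 5 mod 17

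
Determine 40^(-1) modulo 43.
Since 43 is prime, by Fermat 40^(-1) ≡ 40^{41} ≡ 14 mod 43. Verify: 40 × 14 = 560 ≡ 1 mod 43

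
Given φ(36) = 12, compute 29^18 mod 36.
By Euler: 29^{12} ≡ 1 (mod 36) since gcd(29, 36) = 1. 18 = 1×12 + 6. So 29^{18} ≡ 29^{6} ≡ 1 (mod 36)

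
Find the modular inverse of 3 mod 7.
Since 7 is prime, by Fermat 3^(-1) ≡ 3^{5} ≡ 5 (mod 7). Verify: 3 × 5 = 15 ≡ 1 (mod 7)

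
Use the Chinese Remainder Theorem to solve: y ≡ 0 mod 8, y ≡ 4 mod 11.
M = 8 × 11 = 88. M₁ = 11, y₁ ≡ 3 mod 8. M₂ = 8, y₂ ≡ 7 mod 11. y = 0×11×3 + 4×8×7 ≡ 48 mod 88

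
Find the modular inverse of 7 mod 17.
Since 17 is prime, by Fermat 7^(-1) ≡ 7^{15} ≡ 5 (mod 17). Verify: 7 × 5 = 35 ≡ 1 (mod 17)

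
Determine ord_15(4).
Powers of 4 mod 15: 4^1≡4, 4^2≡1. Order = 2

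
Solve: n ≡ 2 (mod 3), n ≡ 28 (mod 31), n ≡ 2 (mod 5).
M = 3 × 31 × 5 = 465. M₁ = 155, y₁ ≡ 2 (mod 3). M₂ = 15, y₂ ≡ 29 (mod 31). M₃ = 93, y₃ ≡ 2 (mod 5). n = 2×155×2 + 28×15×29 + 2×93×2 ≡ 152 (mod 465)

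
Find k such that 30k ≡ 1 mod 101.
Since 101 is prime, by Fermat 30^(-1) ≡ 30^{99} ≡ 64 mod 101. Verify: 30 × 64 = 1920 ≡ 1 mod 101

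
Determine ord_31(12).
Powers of 12 mod 31: 12^1≡12, 12^2≡20, 12^3≡23, 12^4≡28, 12^5≡26, 12^6≡2, 12^7≡24, 12^8≡9, 12^9≡15, 12^10≡25, 12^11≡21, 12^12≡4, 12^13≡17, 12^14≡18, 12^15≡30, 12^16≡19, 12^17≡11, 12^18≡8, 12^19≡3, 12^20≡5, 12^21≡29, 12^22≡7, 12^23≡22, 12^24≡16, 12^25≡6, 12^26≡10, 12^27≡27, 12^28≡14, 12^29≡13, 12^30≡1. Order = 30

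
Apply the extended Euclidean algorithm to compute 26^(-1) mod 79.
Extended GCD: 26(-3) + 79(1) = 1. So 26^(-1) ≡ -3 ≡ 76 mod 79. Verify: 26 × 76 = 1976 ≡ 1 mod 79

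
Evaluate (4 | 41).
(4/41) = 4^{20} mod 41 = 1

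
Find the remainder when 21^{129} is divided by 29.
By Fermat: 21^{28} ≡ 1 mod 29. 129 = 4×28 + 17. So 21^{129} ≡ 21^{17} ≡ 19 mod 29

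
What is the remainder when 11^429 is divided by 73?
Using Fermat: 11^{72} ≡ 1 (mod 73). 429 ≡ 69 (mod 72). So 11^{429} ≡ 11^{69} ≡ 43 (mod 73)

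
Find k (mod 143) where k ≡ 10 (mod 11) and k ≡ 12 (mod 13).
M = 11 × 13 = 143. M₁ = 13, y₁ ≡ 6 (mod 11). M₂ = 11, y₂ ≡ 6 (mod 13). k = 10×13×6 + 12×11×6 ≡ 142 (mod 143)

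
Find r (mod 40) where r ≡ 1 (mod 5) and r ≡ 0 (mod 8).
M = 5 × 8 = 40. M₁ = 8, y₁ ≡ 2 (mod 5). M₂ = 5, y₂ ≡ 5 (mod 8). r = 1×8×2 + 0×5×5 ≡ 16 (mod 40)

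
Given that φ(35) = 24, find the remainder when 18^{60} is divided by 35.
By Euler: 18^{24} ≡ 1 (mod 35) since gcd(18, 35) = 1. 60 = 2×24 + 12. So 18^{60} ≡ 18^{12} ≡ 1 (mod 35)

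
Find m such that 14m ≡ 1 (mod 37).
Since 37 is prime, by Fermat 14^(-1) ≡ 14^{35} ≡ 8 (mod 37). Verify: 14 × 8 = 112 ≡ 1 (mod 37)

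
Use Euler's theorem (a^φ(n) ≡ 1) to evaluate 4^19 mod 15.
By Euler: 4^{8} ≡ 1 mod 15 since gcd(4, 15) = 1. 19 = 2×8 + 3. So 4^{19} ≡ 4^{3} ≡ 4 mod 15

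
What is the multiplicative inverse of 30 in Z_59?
Since 59 is prime, by Fermat 30^(-1) ≡ 30^{57} ≡ 2 (mod 59). Verify: 30 × 2 = 60 ≡ 1 (mod 59)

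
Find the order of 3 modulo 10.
Powers of 3 mod 10: 3^1≡3, 3^2≡9, 3^3≡7, 3^4≡1. Order = 4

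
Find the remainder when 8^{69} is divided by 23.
By Fermat: 8^{22} ≡ 1 mod 23. 69 = 3×22 + 3. So 8^{69} ≡ 8^{3} ≡ 6 mod 23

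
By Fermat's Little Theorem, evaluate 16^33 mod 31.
By Fermat: 16^{30} ≡ 1 (mod 31). So 16^{33} = 16^{30} · 16^{3} ≡ 16^{3} ≡ 4 (mod 31)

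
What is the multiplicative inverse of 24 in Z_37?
Since 37 is prime, by Fermat 24^(-1) ≡ 24^{35} ≡ 17 (mod 37). Verify: 24 × 17 = 408 ≡ 1 (mod 37)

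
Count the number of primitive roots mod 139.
A prime p has φ(p-1) primitive roots; here φ(138) = 44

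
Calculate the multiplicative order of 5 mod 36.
Powers of 5 mod 36: 5^1≡5, 5^2≡25, 5^3≡17, 5^4≡13, 5^5≡29, 5^6≡1. ord_36(5) = 6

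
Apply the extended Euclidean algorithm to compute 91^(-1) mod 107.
Extended GCD: 91(20) + 107(-17) = 1. So 91^(-1) ≡ 20 mod 107. Verify: 91 × 20 = 1820 ≡ 1 mod 107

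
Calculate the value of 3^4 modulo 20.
3^{4} = 81 ≡ 1 mod 20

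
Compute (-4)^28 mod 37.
By repeated squaring (mod 37): (-4)^{1}≡33, (-4)^{2}≡16, (-4)^{4}≡34, (-4)^{8}≡9, (-4)^{16}≡7. Then (-4)^{28} = (-4)^{16+8+4} ≡ 7 × 9 × 34 ≡ 33 (mod 37)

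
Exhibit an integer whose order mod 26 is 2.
25 has order 2 mod 26 since 25^{2} ≡ 1 mod 26 and no smaller power works.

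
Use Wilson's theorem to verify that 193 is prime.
(192)! mod 193 = 192. Since this equals -1 mod 193, Wilson confirms 193 is prime.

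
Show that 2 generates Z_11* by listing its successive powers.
2^1, 2^2, ..., 2^{10} mod 11: [2, 4, 8, 5, 10, 9, 7, 3, 6, 1]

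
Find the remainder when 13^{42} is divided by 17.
By Fermat: 13^{16} ≡ 1 (mod 17). 42 = 2×16 + 10. So 13^{42} ≡ 13^{10} ≡ 16 (mod 17)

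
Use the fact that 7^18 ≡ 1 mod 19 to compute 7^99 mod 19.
By Fermat: 7^{18} ≡ 1 mod 19. 99 = 5×18 + 9. So 7^{99} ≡ 7^{9} ≡ 1 mod 19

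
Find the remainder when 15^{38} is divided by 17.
By Fermat: 15^{16} ≡ 1 (mod 17). 38 = 2×16 + 6. So 15^{38} ≡ 15^{6} ≡ 13 (mod 17)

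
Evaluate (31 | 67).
(31/67) = 31^{33} mod 67 = -1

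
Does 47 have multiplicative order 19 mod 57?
Powers of 47 mod 57: 47^1≡47, 47^2≡43, 47^3≡26, 47^4≡25, 47^5≡35, 47^6≡49, 47^7≡23, 47^8≡55, 47^9≡20, 47^10≡28, 47^11≡5, 47^12≡7, 47^13≡44, 47^14≡16, 47^15≡11, 47^16≡4, 47^17≡17, 47^18≡1. Already 47^18≡1, so the order is 18 < 19. No, the actual order is 18.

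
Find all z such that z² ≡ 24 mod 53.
The square roots of 24 mod 53 are 36 and 17. Verify: 36² = 1296 ≡ 24 mod 53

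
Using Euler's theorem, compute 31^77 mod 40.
By Euler: 31^{16} ≡ 1 (mod 40) since gcd(31, 40) = 1. 77 = 4×16 + 13. So 31^{77} ≡ 31^{13} ≡ 31 (mod 40)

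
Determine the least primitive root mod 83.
g = 2. For each prime q|82: 2^{41}≡82, 2^{2}≡4, none ≡ 1, so ord_83(2) = 82 and 2 is a primitive root.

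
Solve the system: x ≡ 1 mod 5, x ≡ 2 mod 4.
M = 5 × 4 = 20. M₁ = 4, y₁ ≡ 4 mod 5. M₂ = 5, y₂ ≡ 1 mod 4. x = 1×4×4 + 2×5×1 ≡ 6 mod 20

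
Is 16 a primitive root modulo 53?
16^{13} ≡ 1 (mod 53) and 13 < 52, so ord_53(16) = 13 ≠ 52 and 16 is not a primitive root.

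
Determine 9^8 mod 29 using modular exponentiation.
By repeated squaring (mod 29): 9^{1}≡9, 9^{2}≡23, 9^{4}≡7, 9^{8}≡20. So 9^{8} ≡ 20 (mod 29)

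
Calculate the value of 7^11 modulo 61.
By repeated squaring (mod 61): 7^{1}≡7, 7^{2}≡49, 7^{4}≡22, 7^{8}≡57. Then 7^{11} = 7^{8+2+1} ≡ 57 × 49 × 7 ≡ 31 (mod 61)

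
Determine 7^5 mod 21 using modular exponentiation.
By repeated squaring (mod 21): 7^{1}≡7, 7^{2}≡7, 7^{4}≡7. Then 7^{5} = 7^{4+1} ≡ 7 × 7 ≡ 7 (mod 21)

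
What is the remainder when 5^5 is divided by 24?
By repeated squaring mod 24: 5^{1}≡5, 5^{2}≡1, 5^{4}≡1. Then 5^{5} = 5^{4+1} ≡ 1 × 5 ≡ 5 mod 24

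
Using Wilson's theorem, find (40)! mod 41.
By Wilson's theorem, (40)! ≡ -1 ≡ 40 mod 41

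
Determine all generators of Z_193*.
There are φ(192) = 64 primitive roots mod 193: {5, 10, 15, 17, 19, 22, 26, 30, 34, 37, 38, 40, 41, 44, 45, 47, 51, 52, 53, 57, 58, 61, 66, 70, 73, 77, 78, 79, 80, 82, 90, 91, 102, 103, 111, 113, 114, 115, 116, 120, 123, 127, 132, 135, 136, 140, 141, 142, 146, 148, 149, 152, 153, 155, 156, 159, 163, 167, 171, 174, 176, 178, 183, 188}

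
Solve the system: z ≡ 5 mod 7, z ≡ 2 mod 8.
M = 7 × 8 = 56. M₁ = 8, y₁ ≡ 1 mod 7. M₂ = 7, y₂ ≡ 7 mod 8. z = 5×8×1 + 2×7×7 ≡ 26 mod 56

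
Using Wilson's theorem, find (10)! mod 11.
By Wilson's theorem, (10)! ≡ -1 ≡ 10 mod 11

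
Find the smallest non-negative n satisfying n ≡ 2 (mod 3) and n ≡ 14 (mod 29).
M = 3 × 29 = 87. M₁ = 29, y₁ ≡ 2 (mod 3). M₂ = 3, y₂ ≡ 10 (mod 29). n = 2×29×2 + 14×3×10 ≡ 14 (mod 87)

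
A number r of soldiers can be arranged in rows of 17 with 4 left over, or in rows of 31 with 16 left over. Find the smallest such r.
M = 17 × 31 = 527. M₁ = 31, y₁ ≡ 11 mod 17. M₂ = 17, y₂ ≡ 11 mod 31. r = 4×31×11 + 16×17×11 ≡ 140 mod 527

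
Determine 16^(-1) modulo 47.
Since 47 is prime, by Fermat 16^(-1) ≡ 16^{45} ≡ 3 (mod 47). Verify: 16 × 3 = 48 ≡ 1 (mod 47)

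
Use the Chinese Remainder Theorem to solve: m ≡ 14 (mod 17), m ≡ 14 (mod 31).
M = 17 × 31 = 527. M₁ = 31, y₁ ≡ 11 (mod 17). M₂ = 17, y₂ ≡ 11 (mod 31). m = 14×31×11 + 14×17×11 ≡ 14 (mod 527)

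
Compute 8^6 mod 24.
By repeated squaring mod 24: 8^{1}≡8, 8^{2}≡16, 8^{4}≡16. Then 8^{6} = 8^{4+2} ≡ 16 × 16 ≡ 16 mod 24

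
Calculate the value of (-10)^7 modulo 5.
By repeated squaring mod 5: (-10)^{1}≡0, (-10)^{2}≡0, (-10)^{4}≡0. Then (-10)^{7} = (-10)^{4+2+1} ≡ 0 × 0 × 0 ≡ 0 mod 5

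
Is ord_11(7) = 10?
Powers of 7 mod 11: 7^1≡7, 7^2≡5, 7^3≡2, 7^4≡3, 7^5≡10, 7^6≡4, 7^7≡6, 7^8≡9, 7^9≡8, 7^10≡1. First k with 7^k≡1 is k=10. Yes, ord_11(7) = 10.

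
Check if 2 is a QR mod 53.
By Euler's criterion: 2^{26} ≡ 52 mod 53. Since this equals -1 (≡ 52), 2 is not a QR.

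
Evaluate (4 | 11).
(4/11) = 4^{5} mod 11 = 1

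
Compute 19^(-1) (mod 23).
Since 23 is prime, by Fermat 19^(-1) ≡ 19^{21} ≡ 17 (mod 23). Verify: 19 × 17 = 323 ≡ 1 (mod 23)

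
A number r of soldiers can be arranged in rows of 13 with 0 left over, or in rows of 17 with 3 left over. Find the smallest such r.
M = 13 × 17 = 221. M₁ = 17, y₁ ≡ 10 (mod 13). M₂ = 13, y₂ ≡ 4 (mod 17). r = 0×17×10 + 3×13×4 ≡ 156 (mod 221)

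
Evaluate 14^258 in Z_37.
Using Fermat: 14^{36} ≡ 1 (mod 37). 258 ≡ 6 (mod 36). So 14^{258} ≡ 14^{6} ≡ 36 (mod 37)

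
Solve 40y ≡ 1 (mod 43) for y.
Since 43 is prime, by Fermat 40^(-1) ≡ 40^{41} ≡ 14 (mod 43). Verify: 40 × 14 = 560 ≡ 1 (mod 43)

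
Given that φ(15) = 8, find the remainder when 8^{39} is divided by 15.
By Euler: 8^{8} ≡ 1 (mod 15) since gcd(8, 15) = 1. 39 = 4×8 + 7. So 8^{39} ≡ 8^{7} ≡ 2 (mod 15)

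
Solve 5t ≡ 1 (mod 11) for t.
Since 11 is prime, by Fermat 5^(-1) ≡ 5^{9} ≡ 9 (mod 11). Verify: 5 × 9 = 45 ≡ 1 (mod 11)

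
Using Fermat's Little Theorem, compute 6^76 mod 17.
By Fermat: 6^{16} ≡ 1 mod 17. 76 = 4×16 + 12. So 6^{76} ≡ 6^{12} ≡ 13 mod 17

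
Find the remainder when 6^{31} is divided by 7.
By Fermat: 6^{6} ≡ 1 (mod 7). 31 = 5×6 + 1. So 6^{31} ≡ 6^{1} ≡ 6 (mod 7)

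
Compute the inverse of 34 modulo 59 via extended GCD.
Extended GCD: 34(-26) + 59(15) = 1. So 34^(-1) ≡ -26 ≡ 33 (mod 59). Verify: 34 × 33 = 1122 ≡ 1 (mod 59)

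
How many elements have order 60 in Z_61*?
There are φ(61-1) = φ(60) = 16 primitive roots modulo 61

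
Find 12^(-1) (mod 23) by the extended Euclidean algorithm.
Extended GCD: 12(2) + 23(-1) = 1. So 12^(-1) ≡ 2 (mod 23). Verify: 12 × 2 = 24 ≡ 1 (mod 23)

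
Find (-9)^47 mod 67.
By repeated squaring mod 67: (-9)^{1}≡58, (-9)^{2}≡14, (-9)^{4}≡62, (-9)^{8}≡25, (-9)^{16}≡22, (-9)^{32}≡15. Then (-9)^{47} = (-9)^{32+8+4+2+1} ≡ 15 × 25 × 62 × 14 × 58 ≡ 8 mod 67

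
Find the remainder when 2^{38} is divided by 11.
By Fermat: 2^{10} ≡ 1 (mod 11). 38 = 3×10 + 8. So 2^{38} ≡ 2^{8} ≡ 3 (mod 11)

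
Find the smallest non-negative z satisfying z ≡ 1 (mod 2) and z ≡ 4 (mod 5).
M = 2 × 5 = 10. M₁ = 5, y₁ ≡ 1 (mod 2). M₂ = 2, y₂ ≡ 3 (mod 5). z = 1×5×1 + 4×2×3 ≡ 9 (mod 10)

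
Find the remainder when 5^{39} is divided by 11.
By Fermat: 5^{10} ≡ 1 mod 11. 39 = 3×10 + 9. So 5^{39} ≡ 5^{9} ≡ 9 mod 11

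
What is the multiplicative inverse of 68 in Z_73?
Since 73 is prime, by Fermat 68^(-1) ≡ 68^{71} ≡ 29 mod 73. Verify: 68 × 29 = 1972 ≡ 1 mod 73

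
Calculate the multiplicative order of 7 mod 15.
Powers of 7 mod 15: 7^1≡7, 7^2≡4, 7^3≡13, 7^4≡1. So the order of 7 is 4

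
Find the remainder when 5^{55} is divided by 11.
By Fermat: 5^{10} ≡ 1 (mod 11). 55 = 5×10 + 5. So 5^{55} ≡ 5^{5} ≡ 1 (mod 11)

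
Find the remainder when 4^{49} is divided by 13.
By Fermat: 4^{12} ≡ 1 mod 13. 49 = 4×12 + 1. So 4^{49} ≡ 4^{1} ≡ 4 mod 13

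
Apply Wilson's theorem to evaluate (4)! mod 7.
(6)! = (4)! × (5) × (6) ≡ -1 (mod 7). So (4)! ≡ -1 × [(6)(5)]^(-1) ≡ 3 (mod 7)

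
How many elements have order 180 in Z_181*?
Number of primitive roots mod 181 = φ(p-1) = φ(180) = 48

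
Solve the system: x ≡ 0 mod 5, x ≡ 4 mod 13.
M = 5 × 13 = 65. M₁ = 13, y₁ ≡ 2 mod 5. M₂ = 5, y₂ ≡ 8 mod 13. x = 0×13×2 + 4×5×8 ≡ 30 mod 65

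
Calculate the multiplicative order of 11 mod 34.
Powers of 11 mod 34: 11^1≡11, 11^2≡19, 11^3≡5, 11^4≡21, 11^5≡27, 11^6≡25, 11^7≡3, 11^8≡33, 11^9≡23, 11^10≡15, 11^11≡29, 11^12≡13, 11^13≡7, 11^14≡9, 11^15≡31, 11^16≡1. So the order of 11 is 16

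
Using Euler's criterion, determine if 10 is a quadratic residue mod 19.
By Euler's criterion: 10^{9} ≡ 18 (mod 19). Since this equals -1 (≡ 18), 10 is not a QR.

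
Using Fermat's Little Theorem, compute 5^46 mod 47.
By Fermat's Little Theorem, 5^{46} ≡ 1 (mod 47) since 47 is prime and gcd(5, 47) = 1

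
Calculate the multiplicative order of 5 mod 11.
Powers of 5 mod 11: 5^1≡5, 5^2≡3, 5^3≡4, 5^4≡9, 5^5≡1. Order = 5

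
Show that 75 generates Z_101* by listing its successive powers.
75^1, 75^2, ..., 75^{100} mod 101: [75, 70, 99, 52, 62, 4, 98, 78, 93, 6, 46, 16, 89, 9, 69, 24, 83, 64, 53, 36, 74, 96, 29, 54, 10, 43, 94, 81, 15, 14, 40, 71, 73, 21, 60, 56, 59, 82, 90, 84, 38, 22, 34, 25, 57, 33, 51, 88, 35, 100, 26, 31, 2, 49, 39, 97, 3, 23, 8, 95, 55, 85, 12, 92, 32, 77, 18, 37, 48, 65, 27, 5, 72, 47, 91, 58, 7, 20, 86, 87, 61, 30, 28, 80, 41, 45, 42, 19, 11, 17, 63, 79, 67, 76, 44, 68, 50, 13, 66, 1]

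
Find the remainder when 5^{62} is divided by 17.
By Fermat: 5^{16} ≡ 1 (mod 17). 62 = 3×16 + 14. So 5^{62} ≡ 5^{14} ≡ 15 (mod 17)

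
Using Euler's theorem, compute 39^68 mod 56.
By Euler: 39^{24} ≡ 1 mod 56 since gcd(39, 56) = 1. 68 = 2×24 + 20. So 39^{68} ≡ 39^{20} ≡ 9 mod 56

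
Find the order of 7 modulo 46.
Powers of 7 mod 46: 7^1≡7, 7^2≡3, 7^3≡21, 7^4≡9, 7^5≡17, 7^6≡27, 7^7≡5, 7^8≡35, 7^9≡15, 7^10≡13, 7^11≡45, 7^12≡39, 7^13≡43, 7^14≡25, 7^15≡37, 7^16≡29, 7^17≡19, 7^18≡41, 7^19≡11, 7^20≡31, 7^21≡33, 7^22≡1. ord_46(7) = 22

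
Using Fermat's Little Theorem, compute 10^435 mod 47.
By Fermat: 10^{46} ≡ 1 (mod 47). 435 ≡ 21 (mod 46). So 10^{435} ≡ 10^{21} ≡ 39 (mod 47)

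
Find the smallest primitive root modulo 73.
g = 5. For each prime q|72: 5^{36}≡72, 5^{24}≡8, none ≡ 1, so ord_73(5) = 72 and 5 is a primitive root.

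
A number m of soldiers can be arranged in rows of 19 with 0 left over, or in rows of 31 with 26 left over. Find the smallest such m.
M = 19 × 31 = 589. M₁ = 31, y₁ ≡ 8 mod 19. M₂ = 19, y₂ ≡ 18 mod 31. m = 0×31×8 + 26×19×18 ≡ 57 mod 589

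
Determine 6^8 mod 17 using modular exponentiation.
By repeated squaring (mod 17): 6^{1}≡6, 6^{2}≡2, 6^{4}≡4, 6^{8}≡16. So 6^{8} ≡ 16 (mod 17)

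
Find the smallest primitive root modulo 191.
g = 19. For each prime q|190: 19^{95}≡190, 19^{38}≡39, 19^{10}≡52, none ≡ 1, so ord_191(19) = 190 and 19 is a primitive root.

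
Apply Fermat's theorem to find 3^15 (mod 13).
By Fermat: 3^{12} ≡ 1 (mod 13). So 3^{15} = 3^{12} · 3^{3} ≡ 3^{3} ≡ 1 (mod 13)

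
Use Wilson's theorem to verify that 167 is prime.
(166)! mod 167 = 166. Since this equals -1 mod 167, Wilson confirms 167 is prime.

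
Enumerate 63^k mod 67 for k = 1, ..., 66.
63^1, 63^2, ..., 63^{66} mod 67: [63, 16, 3, 55, 48, 9, 31, 10, 27, 26, 30, 14, 11, 23, 42, 33, 2, 59, 32, 6, 43, 29, 18, 62, 20, 54, 52, 60, 28, 22, 46, 17, 66, 4, 51, 64, 12, 19, 58, 36, 57, 40, 41, 37, 53, 56, 44, 25, 34, 65, 8, 35, 61, 24, 38, 49, 5, 47, 13, 15, 7, 39, 45, 21, 50, 1]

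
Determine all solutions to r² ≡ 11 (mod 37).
The square roots of 11 mod 37 are 23 and 14. Verify: 23² = 529 ≡ 11 (mod 37)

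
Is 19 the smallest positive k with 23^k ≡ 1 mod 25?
Powers of 23 mod 25: 23^1≡23, 23^2≡4, 23^3≡17, 23^4≡16, 23^5≡18, 23^6≡14, 23^7≡22, 23^8≡6, 23^9≡13, 23^10≡24, 23^11≡2, 23^12≡21, 23^13≡8, 23^14≡9, 23^15≡7, 23^16≡11, 23^17≡3, 23^18≡19, 23^19≡12, 23^20≡1. 23^19≡12≢1, so ord ≠ 19. No, the actual order is 20.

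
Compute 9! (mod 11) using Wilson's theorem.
(10)! = (9)! × (10) ≡ -1 (mod 11). So (9)! ≡ -1 × (10)^(-1) ≡ (-1)×(-1) = 1 (mod 11)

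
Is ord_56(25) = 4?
Powers of 25 mod 56: 25^1≡25, 25^2≡9, 25^3≡1. Already 25^3≡1, so the order is 3 < 4. No, the actual order is 3.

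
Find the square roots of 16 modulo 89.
The square roots of 16 mod 89 are 4 and 85. Verify: 4² = 16 ≡ 16 (mod 89)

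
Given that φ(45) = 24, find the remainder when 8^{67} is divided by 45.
By Euler: 8^{24} ≡ 1 (mod 45) since gcd(8, 45) = 1. 67 = 2×24 + 19. So 8^{67} ≡ 8^{19} ≡ 17 (mod 45)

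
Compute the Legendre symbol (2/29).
(2/29) = 2^{14} mod 29 = -1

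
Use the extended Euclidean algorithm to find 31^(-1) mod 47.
Extended GCD: 31(-3) + 47(2) = 1. So 31^(-1) ≡ -3 ≡ 44 mod 47. Verify: 31 × 44 = 1364 ≡ 1 mod 47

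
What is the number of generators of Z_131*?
There are φ(131-1) = φ(130) = 48 primitive roots modulo 131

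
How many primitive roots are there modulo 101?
There are φ(101-1) = φ(100) = 40 primitive roots modulo 101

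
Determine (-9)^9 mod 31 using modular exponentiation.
By repeated squaring mod 31: (-9)^{1}≡22, (-9)^{2}≡19, (-9)^{4}≡20, (-9)^{8}≡28. Then (-9)^{9} = (-9)^{8+1} ≡ 28 × 22 ≡ 27 mod 31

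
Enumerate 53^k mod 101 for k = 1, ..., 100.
53^1, 53^2, ..., 53^{100} mod 101: [53, 82, 3, 58, 44, 9, 73, 31, 27, 17, 93, 81, 51, 77, 41, 52, 29, 22, 55, 87, 66, 64, 59, 97, 91, 76, 89, 71, 26, 65, 11, 78, 94, 33, 32, 80, 99, 96, 38, 95, 86, 13, 83, 56, 39, 47, 67, 16, 40, 100, 48, 19, 98, 43, 57, 92, 28, 70, 74, 84, 8, 20, 50, 24, 60, 49, 72, 79, 46, 14, 35, 37, 42, 4, 10, 25, 12, 30, 75, 36, 90, 23, 7, 68, 69, 21, 2, 5, 63, 6, 15, 88, 18, 45, 62, 54, 34, 85, 61, 1]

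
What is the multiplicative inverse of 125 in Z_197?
Since 197 is prime, by Fermat 125^(-1) ≡ 125^{195} ≡ 145 mod 197. Verify: 125 × 145 = 18125 ≡ 1 mod 197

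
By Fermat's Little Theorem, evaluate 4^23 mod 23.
By Fermat: 4^{22} ≡ 1 mod 23. So 4^{23} = 4^{22} · 4^{1} ≡ 4^{1} ≡ 4 mod 23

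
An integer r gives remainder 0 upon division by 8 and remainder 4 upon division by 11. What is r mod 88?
M = 8 × 11 = 88. M₁ = 11, y₁ ≡ 3 mod 8. M₂ = 8, y₂ ≡ 7 mod 11. r = 0×11×3 + 4×8×7 ≡ 48 mod 88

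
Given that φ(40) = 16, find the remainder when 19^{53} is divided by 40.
By Euler: 19^{16} ≡ 1 (mod 40) since gcd(19, 40) = 1. 53 = 3×16 + 5. So 19^{53} ≡ 19^{5} ≡ 19 (mod 40)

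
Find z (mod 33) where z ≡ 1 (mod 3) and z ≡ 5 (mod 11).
M = 3 × 11 = 33. M₁ = 11, y₁ ≡ 2 (mod 3). M₂ = 3, y₂ ≡ 4 (mod 11). z = 1×11×2 + 5×3×4 ≡ 16 (mod 33)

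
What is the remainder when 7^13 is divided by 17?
By repeated squaring (mod 17): 7^{1}≡7, 7^{2}≡15, 7^{4}≡4, 7^{8}≡16. Then 7^{13} = 7^{8+4+1} ≡ 16 × 4 × 7 ≡ 6 (mod 17)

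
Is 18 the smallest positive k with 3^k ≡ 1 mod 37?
Powers of 3 mod 37: 3^1≡3, 3^2≡9, 3^3≡27, 3^4≡7, 3^5≡21, 3^6≡26, 3^7≡4, 3^8≡12, 3^9≡36, 3^10≡34, 3^11≡28, 3^12≡10, 3^13≡30, 3^14≡16, 3^15≡11, 3^16≡33, 3^17≡25, 3^18≡1. First k with 3^k≡1 is k=18. Yes, ord_37(3) = 18.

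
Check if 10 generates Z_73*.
10^{8} ≡ 1 (mod 73) and 8 < 72, so ord_73(10) = 8 ≠ 72 and 10 is not a primitive root.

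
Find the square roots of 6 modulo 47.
The square roots of 6 mod 47 are 37 and 10. Verify: 37² = 1369 ≡ 6 mod 47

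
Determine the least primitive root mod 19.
g = 2. For each prime q|18: 2^{9}≡18, 2^{6}≡7, none ≡ 1, so ord_19(2) = 18 and 2 is a primitive root.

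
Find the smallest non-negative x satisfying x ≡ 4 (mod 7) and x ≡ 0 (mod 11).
M = 7 × 11 = 77. M₁ = 11, y₁ ≡ 2 (mod 7). M₂ = 7, y₂ ≡ 8 (mod 11). x = 4×11×2 + 0×7×8 ≡ 11 (mod 77)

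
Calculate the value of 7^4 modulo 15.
7^{4} = 2401 ≡ 1 mod 15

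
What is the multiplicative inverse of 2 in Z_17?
Since 17 is prime, by Fermat 2^(-1) ≡ 2^{15} ≡ 9 mod 17. Verify: 2 × 9 = 18 ≡ 1 mod 17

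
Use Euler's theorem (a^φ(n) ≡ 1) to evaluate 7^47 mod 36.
By Euler: 7^{12} ≡ 1 mod 36 since gcd(7, 36) = 1. 47 = 3×12 + 11. So 7^{47} ≡ 7^{11} ≡ 31 mod 36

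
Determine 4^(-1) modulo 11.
Since 11 is prime, by Fermat 4^(-1) ≡ 4^{9} ≡ 3 (mod 11). Verify: 4 × 3 = 12 ≡ 1 (mod 11)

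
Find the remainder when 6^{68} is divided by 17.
By Fermat: 6^{16} ≡ 1 (mod 17). 68 = 4×16 + 4. So 6^{68} ≡ 6^{4} ≡ 4 (mod 17)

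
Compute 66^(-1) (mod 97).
Since 97 is prime, by Fermat 66^(-1) ≡ 66^{95} ≡ 25 (mod 97). Verify: 66 × 25 = 1650 ≡ 1 (mod 97)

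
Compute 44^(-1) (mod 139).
Since 139 is prime, by Fermat 44^(-1) ≡ 44^{137} ≡ 79 (mod 139). Verify: 44 × 79 = 3476 ≡ 1 (mod 139)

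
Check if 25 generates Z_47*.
25^{23} ≡ 1 (mod 47) and 23 < 46, so ord_47(25) = 23 ≠ 46 and 25 is not a primitive root.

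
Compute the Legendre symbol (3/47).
(3/47) = 3^{23} mod 47 = 1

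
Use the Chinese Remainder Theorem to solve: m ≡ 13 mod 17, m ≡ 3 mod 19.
M = 17 × 19 = 323. M₁ = 19, y₁ ≡ 9 mod 17. M₂ = 17, y₂ ≡ 9 mod 19. m = 13×19×9 + 3×17×9 ≡ 98 mod 323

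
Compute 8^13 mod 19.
By repeated squaring mod 19: 8^{1}≡8, 8^{2}≡7, 8^{4}≡11, 8^{8}≡7. Then 8^{13} = 8^{8+4+1} ≡ 7 × 11 × 8 ≡ 8 mod 19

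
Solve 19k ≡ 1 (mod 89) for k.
Since 89 is prime, by Fermat 19^(-1) ≡ 19^{87} ≡ 75 (mod 89). Verify: 19 × 75 = 1425 ≡ 1 (mod 89)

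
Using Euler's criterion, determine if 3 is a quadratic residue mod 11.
By Euler's criterion: 3^{5} ≡ 1 (mod 11). Since this equals 1, 3 is a QR.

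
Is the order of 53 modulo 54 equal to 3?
Powers of 53 mod 54: 53^1≡53, 53^2≡1. Already 53^2≡1, so the order is 2 < 3. No, the actual order is 2.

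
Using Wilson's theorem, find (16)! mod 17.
By Wilson's theorem, (16)! ≡ -1 ≡ 16 mod 17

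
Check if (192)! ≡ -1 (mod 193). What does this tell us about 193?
(192)! mod 193 = 192. Since this equals -1 (mod 193), Wilson confirms 193 is prime.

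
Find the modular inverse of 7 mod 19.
Since 19 is prime, by Fermat 7^(-1) ≡ 7^{17} ≡ 11 mod 19. Verify: 7 × 11 = 77 ≡ 1 mod 19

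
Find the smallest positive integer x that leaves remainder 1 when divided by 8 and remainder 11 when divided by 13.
M = 8 × 13 = 104. M₁ = 13, y₁ ≡ 5 mod 8. M₂ = 8, y₂ ≡ 5 mod 13. x = 1×13×5 + 11×8×5 ≡ 89 mod 104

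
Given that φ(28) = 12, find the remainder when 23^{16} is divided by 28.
By Euler: 23^{12} ≡ 1 mod 28 since gcd(23, 28) = 1. 16 = 1×12 + 4. So 23^{16} ≡ 23^{4} ≡ 9 mod 28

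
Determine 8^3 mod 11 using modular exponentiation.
8^{3} = 512 ≡ 6 (mod 11)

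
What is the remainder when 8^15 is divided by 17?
By repeated squaring mod 17: 8^{1}≡8, 8^{2}≡13, 8^{4}≡16, 8^{8}≡1. Then 8^{15} = 8^{8+4+2+1} ≡ 1 × 16 × 13 × 8 ≡ 15 mod 17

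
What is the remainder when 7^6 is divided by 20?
By repeated squaring (mod 20): 7^{1}≡7, 7^{2}≡9, 7^{4}≡1. Then 7^{6} = 7^{4+2} ≡ 1 × 9 ≡ 9 (mod 20)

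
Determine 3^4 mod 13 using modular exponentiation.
3^{4} = 81 ≡ 3 (mod 13)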